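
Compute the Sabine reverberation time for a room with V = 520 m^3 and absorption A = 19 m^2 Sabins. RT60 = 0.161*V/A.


RT60 = 0.161 * 520 / 19 = 4.4063 s


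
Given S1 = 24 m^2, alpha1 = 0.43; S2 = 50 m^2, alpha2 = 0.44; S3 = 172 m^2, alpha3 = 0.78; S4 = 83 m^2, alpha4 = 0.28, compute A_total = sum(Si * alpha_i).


24 * 0.43 = 10.32
50 * 0.44 = 22
172 * 0.78 = 134.16
83 * 0.28 = 23.24
A_total = 10.32 + 22 + 134.16 + 23.24 = 189.72 m^2


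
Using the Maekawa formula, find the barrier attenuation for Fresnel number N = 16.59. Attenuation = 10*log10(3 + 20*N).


3 + 20*N = 3 + 20*16.59 = 334.8
Att = 10*log10(334.8) = 25.248 dB


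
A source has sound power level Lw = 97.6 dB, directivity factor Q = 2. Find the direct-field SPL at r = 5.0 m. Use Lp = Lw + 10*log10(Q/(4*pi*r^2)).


4*pi*r^2 = 4*pi*5.0^2 = 314.159 m^2
Q / (4*pi*r^2) = 2 / 314.159 = 0.0063662
Lp = 97.6 + 10*log10(0.0063662) = 75.639 dB


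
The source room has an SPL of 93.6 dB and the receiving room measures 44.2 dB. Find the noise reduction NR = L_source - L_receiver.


NR = L_source - L_receiver (difference between source and receiving room levels)
NR = 93.6 - 44.2 = 49.4 dB


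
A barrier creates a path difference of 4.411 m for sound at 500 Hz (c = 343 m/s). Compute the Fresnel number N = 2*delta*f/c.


N = 2*delta*f/c = 2*delta/lambda, where lambda = c/f
lambda = 343 / 500 = 0.686 m
N = 2 * 4.411 / 0.686 = 12.86


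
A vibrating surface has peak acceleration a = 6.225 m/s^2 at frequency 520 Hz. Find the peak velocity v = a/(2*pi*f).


omega = 2*pi*f = 2*pi*520 = 3267.26 rad/s
v = a / omega = 6.225 / 3267.26 = 0.0019053 m/s


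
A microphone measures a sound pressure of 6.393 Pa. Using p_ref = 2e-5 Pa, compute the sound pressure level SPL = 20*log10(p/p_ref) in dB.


p / p_ref = 6.393 / 2e-5 = 319650
SPL = 20 * log10(319650) = 110.09 dB


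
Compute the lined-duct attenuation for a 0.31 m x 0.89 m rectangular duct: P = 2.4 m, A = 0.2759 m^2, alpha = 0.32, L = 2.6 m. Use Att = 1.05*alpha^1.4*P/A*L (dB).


alpha^1.4 = 0.32^1.4 = 0.202866
Attenuation rate = 1.05 * alpha^1.4 * P / A
= 1.05 * 0.202866 * 2.4 / 0.2759 = 1.85293 dB/m
Total Att = 1.85293 * 2.6 = 4.8176 dB


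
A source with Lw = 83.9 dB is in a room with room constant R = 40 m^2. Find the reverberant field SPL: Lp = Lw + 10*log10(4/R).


4/R = 4/40 = 0.1
Lp = 83.9 + 10*log10(0.1) = 73.9 dB


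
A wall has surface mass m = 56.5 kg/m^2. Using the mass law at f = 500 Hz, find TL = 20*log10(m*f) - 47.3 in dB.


m * f = 56.5 * 500 = 28250
20*log10(28250) = 89.0204 dB
TL = 89.0204 - 47.3 = 41.72 dB


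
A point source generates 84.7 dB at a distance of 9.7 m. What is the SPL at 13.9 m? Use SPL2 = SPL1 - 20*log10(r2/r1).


r2/r1 = 13.9/9.7 = 1.43299
Correction = 20*log10(1.43299) = 3.12486 dB
SPL2 = 84.7 - 3.12486 = 81.575 dB


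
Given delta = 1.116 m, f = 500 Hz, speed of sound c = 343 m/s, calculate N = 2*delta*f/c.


N = 2*delta*f/c = 2*delta/lambda, where lambda = c/f
lambda = 343 / 500 = 0.686 m
N = 2 * 1.116 / 0.686 = 3.2536


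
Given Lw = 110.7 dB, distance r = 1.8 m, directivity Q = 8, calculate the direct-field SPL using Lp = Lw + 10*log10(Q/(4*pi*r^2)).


4*pi*r^2 = 4*pi*1.8^2 = 40.715 m^2
Q / (4*pi*r^2) = 8 / 40.715 = 0.196488
Lp = 110.7 + 10*log10(0.196488) = 103.63 dB


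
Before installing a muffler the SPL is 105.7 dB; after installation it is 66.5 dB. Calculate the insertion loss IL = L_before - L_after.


Insertion loss = SPL without muffler - SPL with muffler
IL = 105.7 - 66.5 = 39.2 dB


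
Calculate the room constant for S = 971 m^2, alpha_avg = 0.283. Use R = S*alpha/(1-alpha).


R = 971 * 0.283 / (1 - 0.283) = 383.25 m^2


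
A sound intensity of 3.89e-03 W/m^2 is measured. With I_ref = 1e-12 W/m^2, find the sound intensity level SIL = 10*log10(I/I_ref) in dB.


I / I_ref = 3.89e-03 / 1e-12 = 3.89e+09
SIL = 10 * log10(3.89e+09) = 95.899 dB


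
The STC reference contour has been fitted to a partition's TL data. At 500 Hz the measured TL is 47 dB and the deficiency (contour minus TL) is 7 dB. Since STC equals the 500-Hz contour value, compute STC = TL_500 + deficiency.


By ASTM E413, STC = value of the fitted reference contour at 500 Hz.
Contour value at 500 Hz = TL_500 + deficiency = 47 + 7 = 54
STC = 54


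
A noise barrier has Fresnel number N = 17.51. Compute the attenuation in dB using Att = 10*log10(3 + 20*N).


3 + 20*N = 3 + 20*17.51 = 353.2
Att = 10*log10(353.2) = 25.48 dB


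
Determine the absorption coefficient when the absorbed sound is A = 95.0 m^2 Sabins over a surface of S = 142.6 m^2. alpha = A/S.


Absorption coefficient = absorbed power / incident power
alpha = A / S = 95.0 / 142.6 = 0.6662


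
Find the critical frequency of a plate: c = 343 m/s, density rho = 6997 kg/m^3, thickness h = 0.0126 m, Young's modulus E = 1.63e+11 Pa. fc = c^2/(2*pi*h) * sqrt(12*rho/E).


12*rho/E = 12*6997/1.63e+11 = 5.15117e-07
sqrt(12*rho/E) = sqrt(5.15117e-07) = 0.000717717
c^2/(2*pi*h) = 343^2/(2*pi*0.0126) = 1.48607e+06
fc = 1.48607e+06 * 0.000717717 = 1066.6 Hz


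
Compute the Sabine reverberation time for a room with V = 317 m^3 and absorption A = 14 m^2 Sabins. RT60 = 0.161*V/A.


RT60 = 0.161 * 317 / 14 = 3.6455 s


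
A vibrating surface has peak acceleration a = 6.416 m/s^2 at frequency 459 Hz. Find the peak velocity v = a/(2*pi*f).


omega = 2*pi*f = 2*pi*459 = 2883.98 rad/s
v = a / omega = 6.416 / 2883.98 = 0.0022247 m/s


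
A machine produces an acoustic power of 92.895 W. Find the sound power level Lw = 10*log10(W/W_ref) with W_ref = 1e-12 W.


W / W_ref = 92.895 / 1e-12 = 9.2895e+13
Lw = 10 * log10(9.2895e+13) = 139.68 dB


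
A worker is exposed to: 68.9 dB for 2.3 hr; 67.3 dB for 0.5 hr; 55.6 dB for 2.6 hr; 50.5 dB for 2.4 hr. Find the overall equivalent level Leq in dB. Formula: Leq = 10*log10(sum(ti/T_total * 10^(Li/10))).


T_total = 2.3 + 0.5 + 2.6 + 2.4 = 7.8 hr
(2.3/7.8) * 10^(68.9/10) = 2.28893e+06
(0.5/7.8) * 10^(67.3/10) = 344251
(2.6/7.8) * 10^(55.6/10) = 121026
(2.4/7.8) * 10^(50.5/10) = 34523.6
Sum = 2.28893e+06 + 344251 + 121026 + 34523.6 = 2.78873e+06
Leq = 10*log10(2.78873e+06) = 64.454 dB


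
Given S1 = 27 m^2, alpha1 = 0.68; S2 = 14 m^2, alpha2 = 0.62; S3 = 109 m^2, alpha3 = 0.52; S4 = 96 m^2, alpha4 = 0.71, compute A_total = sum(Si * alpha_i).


27 * 0.68 = 18.36
14 * 0.62 = 8.68
109 * 0.52 = 56.68
96 * 0.71 = 68.16
A_total = 18.36 + 8.68 + 56.68 + 68.16 = 151.88 m^2


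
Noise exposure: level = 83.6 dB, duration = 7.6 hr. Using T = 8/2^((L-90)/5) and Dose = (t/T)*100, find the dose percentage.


T_allowed = 8 / 2^((83.6 - 90)/5) = 19.4271 hr
Dose = 7.6 / 19.4271 * 100 = 39.121 %


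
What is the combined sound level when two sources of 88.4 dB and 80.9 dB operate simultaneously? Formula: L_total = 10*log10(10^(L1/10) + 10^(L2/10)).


10^(88.4/10) = 6.91831e+08
10^(80.9/10) = 1.23027e+08
Sum = 6.91831e+08 + 1.23027e+08 = 8.14858e+08
L_total = 10*log10(8.14858e+08) = 89.111 dB


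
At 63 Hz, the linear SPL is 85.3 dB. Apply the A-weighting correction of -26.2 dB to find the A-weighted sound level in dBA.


A-weighting table: 63 Hz -> -26.2 dB correction
SPL_A = SPL + correction = 85.3 + (-26.2) = 59.1 dBA


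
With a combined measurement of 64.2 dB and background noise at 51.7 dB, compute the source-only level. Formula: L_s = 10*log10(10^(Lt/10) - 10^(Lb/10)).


10^(64.2/10) = 2.63027e+06
10^(51.7/10) = 147911
Difference = 2.63027e+06 - 147911 = 2.48236e+06
L_source = 10*log10(2.48236e+06) = 63.949 dB


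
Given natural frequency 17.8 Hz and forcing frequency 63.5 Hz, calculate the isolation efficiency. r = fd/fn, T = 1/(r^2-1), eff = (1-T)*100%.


r = 63.5 / 17.8 = 3.56742
r^2 - 1 = 3.56742^2 - 1 = 11.7265
T = 1/11.7265 = 0.0852769
Efficiency = (1 - 0.0852769)*100 = 91.472 %


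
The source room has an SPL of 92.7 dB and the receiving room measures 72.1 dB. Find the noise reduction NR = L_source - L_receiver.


NR = L_source - L_receiver (difference between source and receiving room levels)
NR = 92.7 - 72.1 = 20.6 dB


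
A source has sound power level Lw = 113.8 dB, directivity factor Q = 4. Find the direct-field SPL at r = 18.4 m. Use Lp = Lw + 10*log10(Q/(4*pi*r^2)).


4*pi*r^2 = 4*pi*18.4^2 = 4254.47 m^2
Q / (4*pi*r^2) = 4 / 4254.47 = 0.000940188
Lp = 113.8 + 10*log10(0.000940188) = 83.532 dB


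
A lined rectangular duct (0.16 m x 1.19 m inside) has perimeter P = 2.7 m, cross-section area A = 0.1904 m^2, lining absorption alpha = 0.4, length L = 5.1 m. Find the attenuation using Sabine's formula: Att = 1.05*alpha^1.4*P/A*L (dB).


alpha^1.4 = 0.4^1.4 = 0.277258
Attenuation rate = 1.05 * alpha^1.4 * P / A
= 1.05 * 0.277258 * 2.7 / 0.1904 = 4.12829 dB/m
Total Att = 4.12829 * 5.1 = 21.054 dB


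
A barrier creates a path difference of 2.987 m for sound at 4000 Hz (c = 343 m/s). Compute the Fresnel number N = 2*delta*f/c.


N = 2*delta*f/c = 2*delta/lambda, where lambda = c/f
lambda = 343 / 4000 = 0.08575 m
N = 2 * 2.987 / 0.08575 = 69.668


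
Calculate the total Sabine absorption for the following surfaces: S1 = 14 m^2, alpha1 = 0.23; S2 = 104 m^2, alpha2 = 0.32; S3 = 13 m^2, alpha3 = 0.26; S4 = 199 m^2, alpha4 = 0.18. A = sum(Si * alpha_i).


14 * 0.23 = 3.22
104 * 0.32 = 33.28
13 * 0.26 = 3.38
199 * 0.18 = 35.82
A_total = 3.22 + 33.28 + 3.38 + 35.82 = 75.7 m^2


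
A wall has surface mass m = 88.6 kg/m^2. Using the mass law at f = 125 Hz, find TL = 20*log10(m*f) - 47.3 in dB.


m * f = 88.6 * 125 = 11075
20*log10(11075) = 80.8869 dB
TL = 80.8869 - 47.3 = 33.587 dB


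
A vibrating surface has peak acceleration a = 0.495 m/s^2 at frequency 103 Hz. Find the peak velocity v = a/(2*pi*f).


omega = 2*pi*f = 2*pi*103 = 647.168 rad/s
v = a / omega = 0.495 / 647.168 = 0.00076487 m/s


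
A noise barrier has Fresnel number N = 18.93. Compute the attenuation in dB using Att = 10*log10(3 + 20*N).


3 + 20*N = 3 + 20*18.93 = 381.6
Att = 10*log10(381.6) = 25.816 dB


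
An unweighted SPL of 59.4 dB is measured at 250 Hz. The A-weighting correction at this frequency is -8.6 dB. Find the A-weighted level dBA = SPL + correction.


A-weighting table: 250 Hz -> -8.6 dB correction
SPL_A = SPL + correction = 59.4 + (-8.6) = 50.8 dBA


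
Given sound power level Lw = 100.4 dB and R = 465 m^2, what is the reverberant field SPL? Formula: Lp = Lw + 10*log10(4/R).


4/R = 4/465 = 0.00860215
Lp = 100.4 + 10*log10(0.00860215) = 79.746 dB


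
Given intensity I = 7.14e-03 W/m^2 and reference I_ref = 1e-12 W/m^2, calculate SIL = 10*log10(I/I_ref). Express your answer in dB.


I / I_ref = 7.14e-03 / 1e-12 = 7.14e+09
SIL = 10 * log10(7.14e+09) = 98.537 dB


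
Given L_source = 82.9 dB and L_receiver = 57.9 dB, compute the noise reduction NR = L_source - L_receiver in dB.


NR = L_source - L_receiver (difference between source and receiving room levels)
NR = 82.9 - 57.9 = 25 dB


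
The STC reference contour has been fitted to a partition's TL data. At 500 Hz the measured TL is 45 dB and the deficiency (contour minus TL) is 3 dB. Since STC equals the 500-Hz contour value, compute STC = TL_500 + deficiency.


By ASTM E413, STC = value of the fitted reference contour at 500 Hz.
Contour value at 500 Hz = TL_500 + deficiency = 45 + 3 = 48
STC = 48


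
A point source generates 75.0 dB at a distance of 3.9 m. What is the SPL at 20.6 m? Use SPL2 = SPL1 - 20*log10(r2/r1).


r2/r1 = 20.6/3.9 = 5.28205
Correction = 20*log10(5.28205) = 14.4561 dB
SPL2 = 75.0 - 14.4561 = 60.544 dB


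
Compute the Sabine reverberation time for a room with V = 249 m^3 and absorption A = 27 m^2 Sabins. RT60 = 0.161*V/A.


RT60 = 0.161 * 249 / 27 = 1.4848 s


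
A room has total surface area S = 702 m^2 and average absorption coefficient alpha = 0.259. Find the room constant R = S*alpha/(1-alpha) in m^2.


R = 702 * 0.259 / (1 - 0.259) = 245.37 m^2


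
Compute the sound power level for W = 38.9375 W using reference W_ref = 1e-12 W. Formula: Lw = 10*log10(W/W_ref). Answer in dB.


W / W_ref = 38.9375 / 1e-12 = 3.89375e+13
Lw = 10 * log10(3.89375e+13) = 135.9 dB


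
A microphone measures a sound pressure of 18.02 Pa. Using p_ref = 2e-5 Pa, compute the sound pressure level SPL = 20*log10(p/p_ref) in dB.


p / p_ref = 18.02 / 2e-5 = 901000
SPL = 20 * log10(901000) = 119.09 dB


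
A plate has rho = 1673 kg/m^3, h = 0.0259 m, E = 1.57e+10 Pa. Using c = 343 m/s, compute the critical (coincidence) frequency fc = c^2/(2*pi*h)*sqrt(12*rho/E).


12*rho/E = 12*1673/1.57e+10 = 1.27873e-06
sqrt(12*rho/E) = sqrt(1.27873e-06) = 0.00113081
c^2/(2*pi*h) = 343^2/(2*pi*0.0259) = 722951
fc = 722951 * 0.00113081 = 817.52 Hz


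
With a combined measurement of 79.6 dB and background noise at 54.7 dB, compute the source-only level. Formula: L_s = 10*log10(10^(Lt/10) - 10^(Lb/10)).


10^(79.6/10) = 9.12011e+07
10^(54.7/10) = 295121
Difference = 9.12011e+07 - 295121 = 9.0906e+07
L_source = 10*log10(9.0906e+07) = 79.586 dB


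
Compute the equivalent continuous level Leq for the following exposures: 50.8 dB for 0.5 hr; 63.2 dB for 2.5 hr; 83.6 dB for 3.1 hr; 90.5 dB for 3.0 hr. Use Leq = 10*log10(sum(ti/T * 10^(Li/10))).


T_total = 0.5 + 2.5 + 3.1 + 3.0 = 9.1 hr
(0.5/9.1) * 10^(50.8/10) = 6605.85
(2.5/9.1) * 10^(63.2/10) = 573982
(3.1/9.1) * 10^(83.6/10) = 7.80405e+07
(3.0/9.1) * 10^(90.5/10) = 3.69896e+08
Sum = 6605.85 + 573982 + 7.80405e+07 + 3.69896e+08 = 4.48517e+08
Leq = 10*log10(4.48517e+08) = 86.518 dB


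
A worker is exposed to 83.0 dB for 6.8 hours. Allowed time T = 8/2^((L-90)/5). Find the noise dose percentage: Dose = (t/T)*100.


T_allowed = 8 / 2^((83.0 - 90)/5) = 21.1121 hr
Dose = 6.8 / 21.1121 * 100 = 32.209 %


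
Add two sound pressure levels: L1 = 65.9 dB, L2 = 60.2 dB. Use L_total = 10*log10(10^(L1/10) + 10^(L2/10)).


10^(65.9/10) = 3.89045e+06
10^(60.2/10) = 1.04713e+06
Sum = 3.89045e+06 + 1.04713e+06 = 4.93758e+06
L_total = 10*log10(4.93758e+06) = 66.935 dB


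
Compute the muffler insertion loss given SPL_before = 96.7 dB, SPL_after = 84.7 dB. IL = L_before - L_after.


Insertion loss = SPL without muffler - SPL with muffler
IL = 96.7 - 84.7 = 12 dB


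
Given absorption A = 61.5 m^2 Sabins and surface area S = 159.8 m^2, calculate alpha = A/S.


Absorption coefficient = absorbed power / incident power
alpha = A / S = 61.5 / 159.8 = 0.38486


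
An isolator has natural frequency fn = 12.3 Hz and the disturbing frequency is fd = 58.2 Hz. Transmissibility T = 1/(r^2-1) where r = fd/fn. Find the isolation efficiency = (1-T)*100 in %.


r = 58.2 / 12.3 = 4.73171
r^2 - 1 = 4.73171^2 - 1 = 21.3891
T = 1/21.3891 = 0.0467528
Efficiency = (1 - 0.0467528)*100 = 95.325 %


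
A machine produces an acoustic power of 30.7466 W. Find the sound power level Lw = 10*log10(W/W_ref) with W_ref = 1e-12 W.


W / W_ref = 30.7466 / 1e-12 = 3.07466e+13
Lw = 10 * log10(3.07466e+13) = 134.88 dB


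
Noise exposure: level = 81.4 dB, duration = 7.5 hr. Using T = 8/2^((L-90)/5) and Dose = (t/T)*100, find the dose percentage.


T_allowed = 8 / 2^((81.4 - 90)/5) = 26.3549 hr
Dose = 7.5 / 26.3549 * 100 = 28.458 %


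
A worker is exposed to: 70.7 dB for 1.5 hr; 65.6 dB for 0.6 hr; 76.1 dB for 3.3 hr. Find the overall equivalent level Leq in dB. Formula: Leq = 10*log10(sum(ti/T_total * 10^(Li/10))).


T_total = 1.5 + 0.6 + 3.3 = 5.4 hr
(1.5/5.4) * 10^(70.7/10) = 3.2636e+06
(0.6/5.4) * 10^(65.6/10) = 403420
(3.3/5.4) * 10^(76.1/10) = 2.48955e+07
Sum = 3.2636e+06 + 403420 + 2.48955e+07 = 2.85625e+07
Leq = 10*log10(2.85625e+07) = 74.558 dB


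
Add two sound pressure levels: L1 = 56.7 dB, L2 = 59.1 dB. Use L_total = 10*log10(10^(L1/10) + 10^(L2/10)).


10^(56.7/10) = 467735
10^(59.1/10) = 812831
Sum = 467735 + 812831 = 1.28057e+06
L_total = 10*log10(1.28057e+06) = 61.074 dB


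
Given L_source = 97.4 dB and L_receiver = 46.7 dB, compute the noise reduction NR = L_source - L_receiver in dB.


NR = L_source - L_receiver (difference between source and receiving room levels)
NR = 97.4 - 46.7 = 50.7 dB


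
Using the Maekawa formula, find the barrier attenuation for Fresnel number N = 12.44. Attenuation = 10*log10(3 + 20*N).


3 + 20*N = 3 + 20*12.44 = 251.8
Att = 10*log10(251.8) = 24.011 dB


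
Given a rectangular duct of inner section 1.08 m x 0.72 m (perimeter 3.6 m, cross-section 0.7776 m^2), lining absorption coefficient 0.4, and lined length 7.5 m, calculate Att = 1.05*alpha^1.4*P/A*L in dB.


alpha^1.4 = 0.4^1.4 = 0.277258
Attenuation rate = 1.05 * alpha^1.4 * P / A
= 1.05 * 0.277258 * 3.6 / 0.7776 = 1.34778 dB/m
Total Att = 1.34778 * 7.5 = 10.108 dB


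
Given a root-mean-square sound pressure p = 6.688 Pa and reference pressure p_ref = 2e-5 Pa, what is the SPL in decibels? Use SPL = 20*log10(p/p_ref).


p / p_ref = 6.688 / 2e-5 = 334400
SPL = 20 * log10(334400) = 110.49 dB


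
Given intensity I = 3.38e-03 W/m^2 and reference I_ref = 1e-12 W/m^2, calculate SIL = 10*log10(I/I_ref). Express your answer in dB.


I / I_ref = 3.38e-03 / 1e-12 = 3.38e+09
SIL = 10 * log10(3.38e+09) = 95.289 dB


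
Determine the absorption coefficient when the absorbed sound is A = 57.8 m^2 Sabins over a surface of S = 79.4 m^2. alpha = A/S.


Absorption coefficient = absorbed power / incident power
alpha = A / S = 57.8 / 79.4 = 0.72796


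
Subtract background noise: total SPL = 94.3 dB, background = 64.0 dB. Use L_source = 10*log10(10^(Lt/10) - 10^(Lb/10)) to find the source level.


10^(94.3/10) = 2.69153e+09
10^(64.0/10) = 2.51189e+06
Difference = 2.69153e+09 - 2.51189e+06 = 2.68902e+09
L_source = 10*log10(2.68902e+09) = 94.296 dB


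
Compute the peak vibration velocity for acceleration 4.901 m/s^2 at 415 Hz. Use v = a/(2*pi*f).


omega = 2*pi*f = 2*pi*415 = 2607.52 rad/s
v = a / omega = 4.901 / 2607.52 = 0.0018796 m/s


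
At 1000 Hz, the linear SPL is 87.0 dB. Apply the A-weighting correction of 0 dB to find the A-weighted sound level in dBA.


A-weighting table: 1000 Hz -> 0 dB correction
SPL_A = SPL + correction = 87.0 + (0) = 87 dBA


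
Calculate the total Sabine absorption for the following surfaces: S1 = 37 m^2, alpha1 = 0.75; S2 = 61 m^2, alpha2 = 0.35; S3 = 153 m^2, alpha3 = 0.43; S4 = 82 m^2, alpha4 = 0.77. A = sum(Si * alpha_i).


37 * 0.75 = 27.75
61 * 0.35 = 21.35
153 * 0.43 = 65.79
82 * 0.77 = 63.14
A_total = 27.75 + 21.35 + 65.79 + 63.14 = 178.03 m^2


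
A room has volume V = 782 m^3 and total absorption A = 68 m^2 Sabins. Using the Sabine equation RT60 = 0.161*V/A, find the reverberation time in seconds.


RT60 = 0.161 * 782 / 68 = 1.8515 s


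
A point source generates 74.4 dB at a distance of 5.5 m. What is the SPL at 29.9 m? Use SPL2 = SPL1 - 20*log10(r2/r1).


r2/r1 = 29.9/5.5 = 5.43636
Correction = 20*log10(5.43636) = 14.7062 dB
SPL2 = 74.4 - 14.7062 = 59.694 dB


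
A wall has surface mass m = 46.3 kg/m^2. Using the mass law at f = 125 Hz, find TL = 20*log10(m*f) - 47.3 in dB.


m * f = 46.3 * 125 = 5787.5
20*log10(5787.5) = 75.2498 dB
TL = 75.2498 - 47.3 = 27.95 dB


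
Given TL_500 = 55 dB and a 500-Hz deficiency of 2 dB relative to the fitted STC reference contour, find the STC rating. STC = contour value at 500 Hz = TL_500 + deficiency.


By ASTM E413, STC = value of the fitted reference contour at 500 Hz.
Contour value at 500 Hz = TL_500 + deficiency = 55 + 2 = 57
STC = 57


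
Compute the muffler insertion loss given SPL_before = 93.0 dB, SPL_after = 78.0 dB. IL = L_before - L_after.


Insertion loss = SPL without muffler - SPL with muffler
IL = 93.0 - 78.0 = 15 dB


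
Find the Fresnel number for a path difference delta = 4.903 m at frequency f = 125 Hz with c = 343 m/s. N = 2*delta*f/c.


N = 2*delta*f/c = 2*delta/lambda, where lambda = c/f
lambda = 343 / 125 = 2.744 m
N = 2 * 4.903 / 2.744 = 3.5736


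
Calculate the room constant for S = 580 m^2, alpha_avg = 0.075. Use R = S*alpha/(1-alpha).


R = 580 * 0.075 / (1 - 0.075) = 47.027 m^2


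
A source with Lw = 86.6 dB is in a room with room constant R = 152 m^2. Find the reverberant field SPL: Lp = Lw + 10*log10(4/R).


4/R = 4/152 = 0.0263158
Lp = 86.6 + 10*log10(0.0263158) = 70.802 dB


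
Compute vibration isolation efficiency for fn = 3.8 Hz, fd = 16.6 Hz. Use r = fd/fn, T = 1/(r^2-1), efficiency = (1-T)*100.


r = 16.6 / 3.8 = 4.36842
r^2 - 1 = 4.36842^2 - 1 = 18.0831
T = 1/18.0831 = 0.0553003
Efficiency = (1 - 0.0553003)*100 = 94.47 %


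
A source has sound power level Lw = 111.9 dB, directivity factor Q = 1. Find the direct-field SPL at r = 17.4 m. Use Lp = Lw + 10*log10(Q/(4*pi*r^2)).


4*pi*r^2 = 4*pi*17.4^2 = 3804.59 m^2
Q / (4*pi*r^2) = 1 / 3804.59 = 0.00026284
Lp = 111.9 + 10*log10(0.00026284) = 76.097 dB


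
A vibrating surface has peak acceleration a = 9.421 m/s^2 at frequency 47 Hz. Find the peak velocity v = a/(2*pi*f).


omega = 2*pi*f = 2*pi*47 = 295.31 rad/s
v = a / omega = 9.421 / 295.31 = 0.031902 m/s


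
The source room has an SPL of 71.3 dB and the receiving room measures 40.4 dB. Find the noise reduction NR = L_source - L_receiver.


NR = L_source - L_receiver (difference between source and receiving room levels)
NR = 71.3 - 40.4 = 30.9 dB


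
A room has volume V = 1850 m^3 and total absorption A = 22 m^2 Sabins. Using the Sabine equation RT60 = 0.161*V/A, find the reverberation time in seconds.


RT60 = 0.161 * 1850 / 22 = 13.539 s


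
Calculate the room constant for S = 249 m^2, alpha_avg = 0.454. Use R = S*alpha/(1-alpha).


R = 249 * 0.454 / (1 - 0.454) = 207.04 m^2


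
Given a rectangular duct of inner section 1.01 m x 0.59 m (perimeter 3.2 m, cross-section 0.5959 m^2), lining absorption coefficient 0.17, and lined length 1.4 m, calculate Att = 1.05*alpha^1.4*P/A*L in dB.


alpha^1.4 = 0.17^1.4 = 0.0836813
Attenuation rate = 1.05 * alpha^1.4 * P / A
= 1.05 * 0.0836813 * 3.2 / 0.5959 = 0.47184 dB/m
Total Att = 0.47184 * 1.4 = 0.66058 dB


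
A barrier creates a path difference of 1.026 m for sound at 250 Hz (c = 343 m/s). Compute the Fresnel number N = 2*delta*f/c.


N = 2*delta*f/c = 2*delta/lambda, where lambda = c/f
lambda = 343 / 250 = 1.372 m
N = 2 * 1.026 / 1.372 = 1.4956


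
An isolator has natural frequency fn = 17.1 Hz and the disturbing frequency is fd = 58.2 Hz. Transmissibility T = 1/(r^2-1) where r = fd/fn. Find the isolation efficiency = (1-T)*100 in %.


r = 58.2 / 17.1 = 3.40351
r^2 - 1 = 3.40351^2 - 1 = 10.5839
T = 1/10.5839 = 0.0944831
Efficiency = (1 - 0.0944831)*100 = 90.552 %


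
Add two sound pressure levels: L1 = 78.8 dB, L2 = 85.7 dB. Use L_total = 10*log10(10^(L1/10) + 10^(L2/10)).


10^(78.8/10) = 7.58578e+07
10^(85.7/10) = 3.71535e+08
Sum = 7.58578e+07 + 3.71535e+08 = 4.47393e+08
L_total = 10*log10(4.47393e+08) = 86.507 dB


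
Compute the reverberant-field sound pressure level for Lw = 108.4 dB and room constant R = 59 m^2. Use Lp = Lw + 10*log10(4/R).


4/R = 4/59 = 0.0677966
Lp = 108.4 + 10*log10(0.0677966) = 96.712 dB


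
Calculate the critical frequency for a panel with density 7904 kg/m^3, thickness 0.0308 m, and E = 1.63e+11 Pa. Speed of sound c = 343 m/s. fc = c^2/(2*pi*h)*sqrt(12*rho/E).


12*rho/E = 12*7904/1.63e+11 = 5.8189e-07
sqrt(12*rho/E) = sqrt(5.8189e-07) = 0.000762817
c^2/(2*pi*h) = 343^2/(2*pi*0.0308) = 607936
fc = 607936 * 0.000762817 = 463.74 Hz


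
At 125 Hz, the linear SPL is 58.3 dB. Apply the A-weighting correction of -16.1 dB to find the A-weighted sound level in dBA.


A-weighting table: 125 Hz -> -16.1 dB correction
SPL_A = SPL + correction = 58.3 + (-16.1) = 42.2 dBA


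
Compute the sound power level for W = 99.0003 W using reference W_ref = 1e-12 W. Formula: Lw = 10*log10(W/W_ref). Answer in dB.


W / W_ref = 99.0003 / 1e-12 = 9.90003e+13
Lw = 10 * log10(9.90003e+13) = 139.96 dB


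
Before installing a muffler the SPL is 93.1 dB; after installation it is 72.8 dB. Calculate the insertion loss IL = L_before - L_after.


Insertion loss = SPL without muffler - SPL with muffler
IL = 93.1 - 72.8 = 20.3 dB


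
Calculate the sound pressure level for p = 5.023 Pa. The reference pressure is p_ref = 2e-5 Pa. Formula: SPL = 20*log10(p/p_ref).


p / p_ref = 5.023 / 2e-5 = 251150
SPL = 20 * log10(251150) = 108 dB


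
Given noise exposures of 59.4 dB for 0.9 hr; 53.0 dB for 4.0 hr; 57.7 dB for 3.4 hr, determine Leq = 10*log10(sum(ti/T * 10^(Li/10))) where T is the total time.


T_total = 0.9 + 4.0 + 3.4 = 8.3 hr
(0.9/8.3) * 10^(59.4/10) = 94441.8
(4.0/8.3) * 10^(53.0/10) = 96157.2
(3.4/8.3) * 10^(57.7/10) = 241213
Sum = 94441.8 + 96157.2 + 241213 = 431812
Leq = 10*log10(431812) = 56.353 dB


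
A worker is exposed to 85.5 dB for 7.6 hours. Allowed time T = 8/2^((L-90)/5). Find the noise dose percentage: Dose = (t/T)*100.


T_allowed = 8 / 2^((85.5 - 90)/5) = 14.9285 hr
Dose = 7.6 / 14.9285 * 100 = 50.909 %


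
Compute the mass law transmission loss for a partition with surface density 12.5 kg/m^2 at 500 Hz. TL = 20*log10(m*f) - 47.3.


m * f = 12.5 * 500 = 6250
20*log10(6250) = 75.9176 dB
TL = 75.9176 - 47.3 = 28.618 dB


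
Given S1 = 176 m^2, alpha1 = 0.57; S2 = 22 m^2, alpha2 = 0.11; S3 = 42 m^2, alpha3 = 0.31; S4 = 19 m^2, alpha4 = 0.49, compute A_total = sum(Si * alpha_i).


176 * 0.57 = 100.32
22 * 0.11 = 2.42
42 * 0.31 = 13.02
19 * 0.49 = 9.31
A_total = 100.32 + 2.42 + 13.02 + 9.31 = 125.07 m^2


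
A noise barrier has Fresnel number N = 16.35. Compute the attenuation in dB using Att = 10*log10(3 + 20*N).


3 + 20*N = 3 + 20*16.35 = 330
Att = 10*log10(330) = 25.185 dB


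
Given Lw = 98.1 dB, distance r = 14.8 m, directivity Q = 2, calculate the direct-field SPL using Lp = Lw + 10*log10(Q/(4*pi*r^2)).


4*pi*r^2 = 4*pi*14.8^2 = 2752.54 m^2
Q / (4*pi*r^2) = 2 / 2752.54 = 0.000726602
Lp = 98.1 + 10*log10(0.000726602) = 66.713 dB


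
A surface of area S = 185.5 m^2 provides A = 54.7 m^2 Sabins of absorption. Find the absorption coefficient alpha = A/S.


Absorption coefficient = absorbed power / incident power
alpha = A / S = 54.7 / 185.5 = 0.29488


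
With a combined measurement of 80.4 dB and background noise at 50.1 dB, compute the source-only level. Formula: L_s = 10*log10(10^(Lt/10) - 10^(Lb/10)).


10^(80.4/10) = 1.09648e+08
10^(50.1/10) = 102329
Difference = 1.09648e+08 - 102329 = 1.09546e+08
L_source = 10*log10(1.09546e+08) = 80.396 dB


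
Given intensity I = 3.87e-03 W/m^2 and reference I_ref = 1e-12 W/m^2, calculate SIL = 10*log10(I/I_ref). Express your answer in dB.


I / I_ref = 3.87e-03 / 1e-12 = 3.87e+09
SIL = 10 * log10(3.87e+09) = 95.877 dB


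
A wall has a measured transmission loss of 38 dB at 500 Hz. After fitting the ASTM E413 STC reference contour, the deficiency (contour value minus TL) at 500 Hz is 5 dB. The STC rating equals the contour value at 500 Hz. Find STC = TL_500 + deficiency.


By ASTM E413, STC = value of the fitted reference contour at 500 Hz.
Contour value at 500 Hz = TL_500 + deficiency = 38 + 5 = 43
STC = 43


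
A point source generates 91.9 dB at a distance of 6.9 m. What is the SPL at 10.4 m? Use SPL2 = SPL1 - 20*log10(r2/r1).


r2/r1 = 10.4/6.9 = 1.50725
Correction = 20*log10(1.50725) = 3.56371 dB
SPL2 = 91.9 - 3.56371 = 88.336 dB


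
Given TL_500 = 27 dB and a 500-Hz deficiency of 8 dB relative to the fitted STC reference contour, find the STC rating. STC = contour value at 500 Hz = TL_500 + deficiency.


By ASTM E413, STC = value of the fitted reference contour at 500 Hz.
Contour value at 500 Hz = TL_500 + deficiency = 27 + 8 = 35
STC = 35


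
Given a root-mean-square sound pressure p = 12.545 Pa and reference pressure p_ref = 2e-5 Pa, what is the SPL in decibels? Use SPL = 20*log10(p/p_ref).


p / p_ref = 12.545 / 2e-5 = 627250
SPL = 20 * log10(627250) = 115.95 dB


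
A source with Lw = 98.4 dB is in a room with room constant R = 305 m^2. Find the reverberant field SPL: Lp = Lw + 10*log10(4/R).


4/R = 4/305 = 0.0131148
Lp = 98.4 + 10*log10(0.0131148) = 79.578 dB


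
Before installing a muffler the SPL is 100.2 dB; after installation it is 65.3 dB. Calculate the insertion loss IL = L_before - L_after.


Insertion loss = SPL without muffler - SPL with muffler
IL = 100.2 - 65.3 = 34.9 dB


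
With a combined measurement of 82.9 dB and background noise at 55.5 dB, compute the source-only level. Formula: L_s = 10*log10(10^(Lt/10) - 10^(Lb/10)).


10^(82.9/10) = 1.94984e+08
10^(55.5/10) = 354813
Difference = 1.94984e+08 - 354813 = 1.94629e+08
L_source = 10*log10(1.94629e+08) = 82.892 dB


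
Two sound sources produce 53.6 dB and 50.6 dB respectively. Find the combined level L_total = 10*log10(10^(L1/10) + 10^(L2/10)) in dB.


10^(53.6/10) = 229087
10^(50.6/10) = 114815
Sum = 229087 + 114815 = 343902
L_total = 10*log10(343902) = 55.364 dB


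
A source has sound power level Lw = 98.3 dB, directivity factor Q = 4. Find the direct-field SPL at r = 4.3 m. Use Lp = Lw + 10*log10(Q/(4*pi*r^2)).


4*pi*r^2 = 4*pi*4.3^2 = 232.352 m^2
Q / (4*pi*r^2) = 4 / 232.352 = 0.0172153
Lp = 98.3 + 10*log10(0.0172153) = 80.659 dB


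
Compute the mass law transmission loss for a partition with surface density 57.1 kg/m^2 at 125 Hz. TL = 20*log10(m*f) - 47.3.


m * f = 57.1 * 125 = 7137.5
20*log10(7137.5) = 77.0709 dB
TL = 77.0709 - 47.3 = 29.771 dB


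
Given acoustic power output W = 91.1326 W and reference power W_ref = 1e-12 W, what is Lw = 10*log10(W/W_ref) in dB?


W / W_ref = 91.1326 / 1e-12 = 9.11326e+13
Lw = 10 * log10(9.11326e+13) = 139.6 dB


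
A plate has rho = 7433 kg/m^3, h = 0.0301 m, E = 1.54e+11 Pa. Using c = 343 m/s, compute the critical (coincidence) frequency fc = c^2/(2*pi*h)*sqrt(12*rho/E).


12*rho/E = 12*7433/1.54e+11 = 5.79195e-07
sqrt(12*rho/E) = sqrt(5.79195e-07) = 0.000761049
c^2/(2*pi*h) = 343^2/(2*pi*0.0301) = 622074
fc = 622074 * 0.000761049 = 473.43 Hz


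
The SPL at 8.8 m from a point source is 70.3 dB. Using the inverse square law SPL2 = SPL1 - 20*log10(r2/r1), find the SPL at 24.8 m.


r2/r1 = 24.8/8.8 = 2.81818
Correction = 20*log10(2.81818) = 8.99937 dB
SPL2 = 70.3 - 8.99937 = 61.301 dB


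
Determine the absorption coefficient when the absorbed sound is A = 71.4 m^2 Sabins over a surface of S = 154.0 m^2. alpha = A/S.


Absorption coefficient = absorbed power / incident power
alpha = A / S = 71.4 / 154.0 = 0.46364


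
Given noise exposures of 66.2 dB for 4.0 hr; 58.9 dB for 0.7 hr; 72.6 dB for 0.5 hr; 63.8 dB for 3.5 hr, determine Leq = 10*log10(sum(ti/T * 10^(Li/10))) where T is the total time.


T_total = 4.0 + 0.7 + 0.5 + 3.5 = 8.7 hr
(4.0/8.7) * 10^(66.2/10) = 1.91664e+06
(0.7/8.7) * 10^(58.9/10) = 62456.7
(0.5/8.7) * 10^(72.6/10) = 1.04581e+06
(3.5/8.7) * 10^(63.8/10) = 965048
Sum = 1.91664e+06 + 62456.7 + 1.04581e+06 + 965048 = 3.98995e+06
Leq = 10*log10(3.98995e+06) = 66.01 dB


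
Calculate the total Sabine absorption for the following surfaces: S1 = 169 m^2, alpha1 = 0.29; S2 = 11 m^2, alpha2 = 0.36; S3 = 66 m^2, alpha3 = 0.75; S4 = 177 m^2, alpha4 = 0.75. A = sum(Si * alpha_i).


169 * 0.29 = 49.01
11 * 0.36 = 3.96
66 * 0.75 = 49.5
177 * 0.75 = 132.75
A_total = 49.01 + 3.96 + 49.5 + 132.75 = 235.22 m^2


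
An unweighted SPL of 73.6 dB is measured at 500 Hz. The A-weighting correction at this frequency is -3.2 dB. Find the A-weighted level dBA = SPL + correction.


A-weighting table: 500 Hz -> -3.2 dB correction
SPL_A = SPL + correction = 73.6 + (-3.2) = 70.4 dBA


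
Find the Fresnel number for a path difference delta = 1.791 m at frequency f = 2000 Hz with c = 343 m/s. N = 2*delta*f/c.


N = 2*delta*f/c = 2*delta/lambda, where lambda = c/f
lambda = 343 / 2000 = 0.1715 m
N = 2 * 1.791 / 0.1715 = 20.886


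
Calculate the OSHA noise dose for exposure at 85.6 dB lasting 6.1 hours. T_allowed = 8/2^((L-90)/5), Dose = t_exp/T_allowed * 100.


T_allowed = 8 / 2^((85.6 - 90)/5) = 14.723 hr
Dose = 6.1 / 14.723 * 100 = 41.432 %


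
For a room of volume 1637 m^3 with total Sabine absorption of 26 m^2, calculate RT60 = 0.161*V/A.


RT60 = 0.161 * 1637 / 26 = 10.137 s


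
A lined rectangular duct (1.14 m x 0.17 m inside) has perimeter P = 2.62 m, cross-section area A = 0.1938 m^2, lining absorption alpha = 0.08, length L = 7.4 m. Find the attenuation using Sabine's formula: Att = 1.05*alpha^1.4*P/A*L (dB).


alpha^1.4 = 0.08^1.4 = 0.029129
Attenuation rate = 1.05 * alpha^1.4 * P / A
= 1.05 * 0.029129 * 2.62 / 0.1938 = 0.413488 dB/m
Total Att = 0.413488 * 7.4 = 3.0598 dB


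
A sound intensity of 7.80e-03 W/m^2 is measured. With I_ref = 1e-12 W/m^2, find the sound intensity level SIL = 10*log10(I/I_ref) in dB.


I / I_ref = 7.80e-03 / 1e-12 = 7.8e+09
SIL = 10 * log10(7.8e+09) = 98.921 dB


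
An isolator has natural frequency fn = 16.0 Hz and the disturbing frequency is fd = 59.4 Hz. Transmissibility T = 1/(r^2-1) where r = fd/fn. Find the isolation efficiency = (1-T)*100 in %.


r = 59.4 / 16.0 = 3.7125
r^2 - 1 = 3.7125^2 - 1 = 12.7827
T = 1/12.7827 = 0.0782307
Efficiency = (1 - 0.0782307)*100 = 92.177 %


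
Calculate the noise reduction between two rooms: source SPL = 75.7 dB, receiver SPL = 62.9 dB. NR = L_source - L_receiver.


NR = L_source - L_receiver (difference between source and receiving room levels)
NR = 75.7 - 62.9 = 12.8 dB


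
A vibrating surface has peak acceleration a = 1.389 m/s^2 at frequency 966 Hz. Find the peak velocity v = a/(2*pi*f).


omega = 2*pi*f = 2*pi*966 = 6069.56 rad/s
v = a / omega = 1.389 / 6069.56 = 0.00022885 m/s


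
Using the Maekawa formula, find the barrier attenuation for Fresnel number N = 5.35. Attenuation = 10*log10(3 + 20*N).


3 + 20*N = 3 + 20*5.35 = 110
Att = 10*log10(110) = 20.414 dB


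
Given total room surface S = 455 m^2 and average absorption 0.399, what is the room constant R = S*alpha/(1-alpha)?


R = 455 * 0.399 / (1 - 0.399) = 302.07 m^2


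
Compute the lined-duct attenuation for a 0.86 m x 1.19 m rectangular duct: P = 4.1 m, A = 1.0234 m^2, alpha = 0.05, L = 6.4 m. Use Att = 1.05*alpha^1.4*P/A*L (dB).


alpha^1.4 = 0.05^1.4 = 0.0150854
Attenuation rate = 1.05 * alpha^1.4 * P / A
= 1.05 * 0.0150854 * 4.1 / 1.0234 = 0.0634577 dB/m
Total Att = 0.0634577 * 6.4 = 0.40613 dB


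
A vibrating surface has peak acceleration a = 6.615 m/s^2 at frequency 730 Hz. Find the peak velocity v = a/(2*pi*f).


omega = 2*pi*f = 2*pi*730 = 4586.73 rad/s
v = a / omega = 6.615 / 4586.73 = 0.0014422 m/s


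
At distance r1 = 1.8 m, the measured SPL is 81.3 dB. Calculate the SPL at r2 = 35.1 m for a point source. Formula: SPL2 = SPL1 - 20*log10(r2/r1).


r2/r1 = 35.1/1.8 = 19.5
Correction = 20*log10(19.5) = 25.8007 dB
SPL2 = 81.3 - 25.8007 = 55.499 dB


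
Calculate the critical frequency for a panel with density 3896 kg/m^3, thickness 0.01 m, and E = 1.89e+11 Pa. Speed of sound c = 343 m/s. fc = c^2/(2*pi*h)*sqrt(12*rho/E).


12*rho/E = 12*3896/1.89e+11 = 2.47365e-07
sqrt(12*rho/E) = sqrt(2.47365e-07) = 0.000497358
c^2/(2*pi*h) = 343^2/(2*pi*0.01) = 1.87244e+06
fc = 1.87244e+06 * 0.000497358 = 931.27 Hz


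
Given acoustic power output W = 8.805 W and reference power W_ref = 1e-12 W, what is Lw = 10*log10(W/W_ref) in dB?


W / W_ref = 8.805 / 1e-12 = 8.805e+12
Lw = 10 * log10(8.805e+12) = 129.45 dB


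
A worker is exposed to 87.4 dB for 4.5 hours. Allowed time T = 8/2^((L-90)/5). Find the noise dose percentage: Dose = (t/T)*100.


T_allowed = 8 / 2^((87.4 - 90)/5) = 11.4716 hr
Dose = 4.5 / 11.4716 * 100 = 39.227 %


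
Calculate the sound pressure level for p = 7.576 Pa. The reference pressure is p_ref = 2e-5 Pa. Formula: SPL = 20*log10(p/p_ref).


p / p_ref = 7.576 / 2e-5 = 378800
SPL = 20 * log10(378800) = 111.57 dB


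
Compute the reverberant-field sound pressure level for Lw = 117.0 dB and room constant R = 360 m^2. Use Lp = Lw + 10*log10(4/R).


4/R = 4/360 = 0.0111111
Lp = 117.0 + 10*log10(0.0111111) = 97.458 dB


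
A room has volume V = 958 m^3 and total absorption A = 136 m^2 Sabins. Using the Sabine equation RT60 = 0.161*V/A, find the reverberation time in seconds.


RT60 = 0.161 * 958 / 136 = 1.1341 s


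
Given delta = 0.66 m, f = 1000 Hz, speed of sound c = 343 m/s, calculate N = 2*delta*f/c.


N = 2*delta*f/c = 2*delta/lambda, where lambda = c/f
lambda = 343 / 1000 = 0.343 m
N = 2 * 0.66 / 0.343 = 3.8484


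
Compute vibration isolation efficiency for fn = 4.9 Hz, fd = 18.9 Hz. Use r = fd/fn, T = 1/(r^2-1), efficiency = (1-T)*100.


r = 18.9 / 4.9 = 3.85714
r^2 - 1 = 3.85714^2 - 1 = 13.8775
T = 1/13.8775 = 0.0720591
Efficiency = (1 - 0.0720591)*100 = 92.794 %


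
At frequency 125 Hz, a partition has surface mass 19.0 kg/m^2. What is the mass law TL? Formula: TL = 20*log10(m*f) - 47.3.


m * f = 19.0 * 125 = 2375
20*log10(2375) = 67.5133 dB
TL = 67.5133 - 47.3 = 20.213 dB


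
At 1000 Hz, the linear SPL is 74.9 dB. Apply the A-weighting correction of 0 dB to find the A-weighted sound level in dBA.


A-weighting table: 1000 Hz -> 0 dB correction
SPL_A = SPL + correction = 74.9 + (0) = 74.9 dBA


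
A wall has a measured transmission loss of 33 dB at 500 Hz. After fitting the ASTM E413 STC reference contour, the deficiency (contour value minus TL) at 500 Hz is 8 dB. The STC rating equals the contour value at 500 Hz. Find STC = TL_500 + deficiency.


By ASTM E413, STC = value of the fitted reference contour at 500 Hz.
Contour value at 500 Hz = TL_500 + deficiency = 33 + 8 = 41
STC = 41


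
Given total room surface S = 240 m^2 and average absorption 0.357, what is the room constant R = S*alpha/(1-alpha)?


R = 240 * 0.357 / (1 - 0.357) = 133.25 m^2


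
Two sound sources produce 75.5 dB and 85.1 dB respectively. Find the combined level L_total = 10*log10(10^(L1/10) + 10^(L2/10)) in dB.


10^(75.5/10) = 3.54813e+07
10^(85.1/10) = 3.23594e+08
Sum = 3.54813e+07 + 3.23594e+08 = 3.59075e+08
L_total = 10*log10(3.59075e+08) = 85.552 dB


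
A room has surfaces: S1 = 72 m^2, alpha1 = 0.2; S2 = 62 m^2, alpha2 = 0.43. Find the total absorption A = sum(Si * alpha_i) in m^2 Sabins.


72 * 0.2 = 14.4
62 * 0.43 = 26.66
A_total = 14.4 + 26.66 = 41.06 m^2


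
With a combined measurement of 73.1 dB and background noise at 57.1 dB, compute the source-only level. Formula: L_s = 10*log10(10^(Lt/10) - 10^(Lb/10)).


10^(73.1/10) = 2.04174e+07
10^(57.1/10) = 512861
Difference = 2.04174e+07 - 512861 = 1.99045e+07
L_source = 10*log10(1.99045e+07) = 72.99 dB


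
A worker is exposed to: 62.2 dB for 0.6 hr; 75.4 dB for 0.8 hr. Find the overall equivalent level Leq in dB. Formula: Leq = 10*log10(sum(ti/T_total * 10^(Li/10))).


T_total = 0.6 + 0.8 = 1.4 hr
(0.6/1.4) * 10^(62.2/10) = 711252
(0.8/1.4) * 10^(75.4/10) = 1.98135e+07
Sum = 711252 + 1.98135e+07 = 2.05248e+07
Leq = 10*log10(2.05248e+07) = 73.123 dB


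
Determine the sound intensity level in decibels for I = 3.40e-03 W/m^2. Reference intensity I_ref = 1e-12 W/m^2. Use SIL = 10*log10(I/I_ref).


I / I_ref = 3.40e-03 / 1e-12 = 3.4e+09
SIL = 10 * log10(3.4e+09) = 95.315 dB


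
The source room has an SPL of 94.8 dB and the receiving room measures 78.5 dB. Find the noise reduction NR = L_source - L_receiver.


NR = L_source - L_receiver (difference between source and receiving room levels)
NR = 94.8 - 78.5 = 16.3 dB


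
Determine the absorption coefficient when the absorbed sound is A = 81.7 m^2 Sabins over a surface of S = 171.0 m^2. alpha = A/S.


Absorption coefficient = absorbed power / incident power
alpha = A / S = 81.7 / 171.0 = 0.47778


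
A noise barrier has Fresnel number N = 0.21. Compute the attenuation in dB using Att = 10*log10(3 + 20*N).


3 + 20*N = 3 + 20*0.21 = 7.2
Att = 10*log10(7.2) = 8.5733 dB
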